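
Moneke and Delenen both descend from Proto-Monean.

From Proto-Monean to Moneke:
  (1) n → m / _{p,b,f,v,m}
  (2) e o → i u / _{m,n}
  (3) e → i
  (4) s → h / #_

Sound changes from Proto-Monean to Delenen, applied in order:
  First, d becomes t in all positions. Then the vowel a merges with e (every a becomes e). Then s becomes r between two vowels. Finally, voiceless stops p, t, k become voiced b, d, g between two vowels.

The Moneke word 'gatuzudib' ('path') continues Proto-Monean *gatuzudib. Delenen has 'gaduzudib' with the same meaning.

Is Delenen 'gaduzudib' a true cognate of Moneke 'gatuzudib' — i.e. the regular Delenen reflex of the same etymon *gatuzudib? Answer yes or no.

Derive the expected Delenen reflex of *gatuzudib:
Delenen: *gatuzudib
  gatuzudib → gatuzutib   [unconditioned shift]
  gatuzutib → getuzutib   [vowel merger]
  getuzutib (rule 3 does not apply)
  getuzutib → geduzudib   [intervocalic voicing]
  giving Delenen geduzudib.
The regular Delenen reflex would be 'geduzudib', but the attested form is 'gaduzudib'. The correspondence is irregular, so they are not cognates (the Delenen form has a different source).

no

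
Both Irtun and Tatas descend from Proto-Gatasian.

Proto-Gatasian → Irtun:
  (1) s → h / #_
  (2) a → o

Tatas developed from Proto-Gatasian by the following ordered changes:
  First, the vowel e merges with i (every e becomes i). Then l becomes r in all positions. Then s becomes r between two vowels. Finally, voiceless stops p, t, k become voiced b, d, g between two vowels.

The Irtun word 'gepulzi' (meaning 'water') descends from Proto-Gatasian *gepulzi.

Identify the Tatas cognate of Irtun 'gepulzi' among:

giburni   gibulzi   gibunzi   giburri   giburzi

Tatas: *gepulzi > gipulzi > gipurzi > giburzi  (by vowel merger, unconditioned shift, intervocalic voicing)
The other candidates each miss or misapply at least one Tatas change.

giburzi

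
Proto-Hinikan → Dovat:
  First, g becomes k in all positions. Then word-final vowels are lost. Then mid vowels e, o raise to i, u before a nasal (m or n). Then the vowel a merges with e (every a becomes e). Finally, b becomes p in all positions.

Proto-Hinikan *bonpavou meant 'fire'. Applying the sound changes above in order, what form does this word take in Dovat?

Dovat: start from *bonpavou.
  rule 1: no change — bonpavou
  rule 2 (apocope): bonpavou → bonpavo
  rule 3 (pre-nasal raising): bonpavo → bunpavo
  rule 4 (vowel merger): bunpavo → bunpevo
  rule 5 (unconditioned shift): bunpevo → punpevo
  ⇒ Dovat punpevo

punpevo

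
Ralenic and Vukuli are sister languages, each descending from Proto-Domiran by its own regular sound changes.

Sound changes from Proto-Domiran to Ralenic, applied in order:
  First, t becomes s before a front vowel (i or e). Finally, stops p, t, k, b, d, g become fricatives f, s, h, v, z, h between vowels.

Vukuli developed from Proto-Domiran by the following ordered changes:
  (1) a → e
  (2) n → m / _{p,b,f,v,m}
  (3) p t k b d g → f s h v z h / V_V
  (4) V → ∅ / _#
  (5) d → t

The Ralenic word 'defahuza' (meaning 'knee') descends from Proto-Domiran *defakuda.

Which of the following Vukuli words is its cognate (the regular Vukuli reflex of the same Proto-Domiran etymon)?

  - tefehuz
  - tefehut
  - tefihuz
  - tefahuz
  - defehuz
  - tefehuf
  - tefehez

tefehuz

Vukuli: *defakuda
  defakuda → defekude   [vowel merger]
  defekude (rule 2 does not apply)
  defekude → defehuze   [intervocalic lenition]
  defehuze → defehuz   [apocope]
  defehuz → tefehuz   [unconditioned shift]
  giving Vukuli tefehuz.
Among the options, 'tefehuz' alone shows every Vukuli change applied in order.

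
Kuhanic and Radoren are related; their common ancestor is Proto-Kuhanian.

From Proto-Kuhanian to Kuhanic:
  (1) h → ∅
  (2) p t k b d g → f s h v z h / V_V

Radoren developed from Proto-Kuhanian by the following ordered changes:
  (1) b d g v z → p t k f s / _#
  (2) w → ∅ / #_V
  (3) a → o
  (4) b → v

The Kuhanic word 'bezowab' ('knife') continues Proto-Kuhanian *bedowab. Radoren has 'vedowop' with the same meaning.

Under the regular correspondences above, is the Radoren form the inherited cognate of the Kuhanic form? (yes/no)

yes

Derive the expected Radoren reflex of *bedowab:
Radoren: *bedowab
  bedowab → bedowap   [final devoicing]
  bedowap (rule 2 does not apply)
  bedowap → bedowop   [vowel merger]
  bedowop → vedowop   [unconditioned shift]
  giving Radoren vedowop.
Radoren 'vedowop' matches the regular reflex exactly, so the pair is cognate.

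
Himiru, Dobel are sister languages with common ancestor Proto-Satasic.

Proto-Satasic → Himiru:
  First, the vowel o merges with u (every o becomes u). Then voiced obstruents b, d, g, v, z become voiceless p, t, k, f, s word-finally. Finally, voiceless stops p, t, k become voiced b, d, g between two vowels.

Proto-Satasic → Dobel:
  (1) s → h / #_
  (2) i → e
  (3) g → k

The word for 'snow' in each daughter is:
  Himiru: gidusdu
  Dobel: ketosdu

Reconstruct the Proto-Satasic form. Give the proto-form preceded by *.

*gitosdu

Position 4: Himiru has u, Dobel has o. Dobel preserves o here (none of its changes turn any other segment into o), so the proto-segment is *o.
Position 3: Himiru has d, Dobel has t. Dobel preserves t here (none of its changes turn any other segment into t), so the proto-segment is *t.
Verify the candidate proto-form against each daughter:
Himiru: *gitosdu > gitusdu > gidusdu  (by vowel merger, intervocalic voicing)
Dobel: start from *gitosdu.
  rule 1: no change — gitosdu
  rule 2 (vowel merger): gitosdu → getosdu
  rule 3 (unconditioned shift): getosdu → ketosdu
  ⇒ Dobel ketosdu
*gitosdu is the unique common source.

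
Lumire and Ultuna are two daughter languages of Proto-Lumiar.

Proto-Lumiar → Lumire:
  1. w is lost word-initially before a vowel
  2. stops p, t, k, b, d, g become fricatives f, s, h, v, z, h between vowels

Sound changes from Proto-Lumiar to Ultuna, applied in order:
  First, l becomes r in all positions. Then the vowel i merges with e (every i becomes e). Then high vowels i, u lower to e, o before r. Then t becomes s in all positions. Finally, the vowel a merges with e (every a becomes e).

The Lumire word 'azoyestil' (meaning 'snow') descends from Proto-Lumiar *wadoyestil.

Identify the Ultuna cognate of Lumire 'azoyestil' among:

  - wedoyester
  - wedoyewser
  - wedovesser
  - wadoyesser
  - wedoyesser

wedoyesser

Ultuna: start from *wadoyestil.
  rule 1 (unconditioned shift): wadoyestil → wadoyestir
  rule 2 (vowel merger): wadoyestir → wadoyester
  rule 3: no change — wadoyester
  rule 4 (unconditioned shift): wadoyester → wadoyesser
  rule 5 (vowel merger): wadoyesser → wedoyesser
  ⇒ Ultuna wedoyesser
Among the options, 'wedoyesser' alone shows every Ultuna change applied in order.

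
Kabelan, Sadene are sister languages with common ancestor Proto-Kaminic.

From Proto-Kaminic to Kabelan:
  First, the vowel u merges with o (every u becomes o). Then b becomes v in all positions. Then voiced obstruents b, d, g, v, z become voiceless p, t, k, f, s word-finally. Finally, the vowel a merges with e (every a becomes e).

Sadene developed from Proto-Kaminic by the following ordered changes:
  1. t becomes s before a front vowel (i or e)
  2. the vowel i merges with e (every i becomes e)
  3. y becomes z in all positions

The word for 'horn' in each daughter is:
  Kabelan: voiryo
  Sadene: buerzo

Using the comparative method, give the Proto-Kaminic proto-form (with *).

Position 2: Kabelan has o, Sadene has u. Sadene preserves u here (none of its changes turn any other segment into u), so the proto-segment is *u.
Position 5: Kabelan has y, Sadene has z. Kabelan preserves y here (none of its changes turn any other segment into y), so the proto-segment is *y.
This points to *buiryo. Verify forward in each daughter:
Kabelan: start from *buiryo.
  rule 1 (vowel merger): buiryo → boiryo
  rule 2 (unconditioned shift): boiryo → voiryo
  rule 3: no change — voiryo
  rule 4: no change — voiryo
  ⇒ Kabelan voiryo
Sadene: start from *buiryo.
  rule 1: no change — buiryo
  rule 2 (vowel merger): buiryo → bueryo
  rule 3 (unconditioned shift): bueryo → buerzo
  ⇒ Sadene buerzo
Only *buiryo yields all of Kabelan voiryo, Sadene buerzo.

*buiryo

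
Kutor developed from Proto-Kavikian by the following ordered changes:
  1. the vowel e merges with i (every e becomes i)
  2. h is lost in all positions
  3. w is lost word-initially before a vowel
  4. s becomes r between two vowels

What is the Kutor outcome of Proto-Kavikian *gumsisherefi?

Kutor: start from *gumsisherefi.
  rule 1 (vowel merger): gumsisherefi → gumsishirifi
  rule 2 (h-loss): gumsishirifi → gumsisirifi
  rule 3: no change — gumsisirifi
  rule 4 (rhotacism): gumsisirifi → gumsiririfi
  ⇒ Kutor gumsiririfi

gumsiririfi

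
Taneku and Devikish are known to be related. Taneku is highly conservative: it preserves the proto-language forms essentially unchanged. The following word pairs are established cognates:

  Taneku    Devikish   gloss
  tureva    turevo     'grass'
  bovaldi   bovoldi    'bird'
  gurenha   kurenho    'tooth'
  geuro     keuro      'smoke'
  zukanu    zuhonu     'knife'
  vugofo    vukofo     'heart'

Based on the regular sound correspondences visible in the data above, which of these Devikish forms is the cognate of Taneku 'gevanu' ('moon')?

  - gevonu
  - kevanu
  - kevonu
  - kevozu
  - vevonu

kevonu

geuro ~ keuro — Taneku g corresponds to Devikish k word-initially before a front vowel.
zukanu ~ zuhonu — Taneku a corresponds to Devikish o after a consonant, before a nasal.
Applying these to Taneku 'gevanu':
  gevanu → kevanu   (g→k word-initially before a front vowel)
  kevanu → kevonu   (a→o after a consonant, before a nasal)
So the Devikish cognate is 'kevonu'.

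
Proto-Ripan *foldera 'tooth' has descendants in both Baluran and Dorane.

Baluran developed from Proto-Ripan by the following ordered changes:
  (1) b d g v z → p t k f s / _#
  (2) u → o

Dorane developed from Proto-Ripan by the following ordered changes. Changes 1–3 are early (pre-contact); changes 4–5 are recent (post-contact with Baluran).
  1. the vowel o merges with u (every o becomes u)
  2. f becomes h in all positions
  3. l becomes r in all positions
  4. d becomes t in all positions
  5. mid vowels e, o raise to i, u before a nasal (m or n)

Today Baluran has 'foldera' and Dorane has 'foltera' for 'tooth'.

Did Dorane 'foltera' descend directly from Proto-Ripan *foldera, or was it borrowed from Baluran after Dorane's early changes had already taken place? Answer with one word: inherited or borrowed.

If inherited, *foldera would pass through all of Dorane's changes:
Dorane: start from *foldera.
  rule 1 (vowel merger): foldera → fuldera
  rule 2 (unconditioned shift): fuldera → huldera
  rule 3 (unconditioned shift): huldera → hurdera
  rule 4 (unconditioned shift): hurdera → hurtera
  rule 5: no change — hurtera
  ⇒ Dorane hurtera
If borrowed from Baluran 'foldera' after the early changes, it would undergo only the recent ones:
  rule 4 (unconditioned shift): foldera → foltera
  rule 5 (pre-nasal raising): no change (foltera)
  ⇒ as a loan: foltera
Dorane 'foltera' matches the loan outcome 'foltera', not the inherited 'hurtera' — it skipped the early Dorane changes, so it was borrowed from Baluran.

borrowed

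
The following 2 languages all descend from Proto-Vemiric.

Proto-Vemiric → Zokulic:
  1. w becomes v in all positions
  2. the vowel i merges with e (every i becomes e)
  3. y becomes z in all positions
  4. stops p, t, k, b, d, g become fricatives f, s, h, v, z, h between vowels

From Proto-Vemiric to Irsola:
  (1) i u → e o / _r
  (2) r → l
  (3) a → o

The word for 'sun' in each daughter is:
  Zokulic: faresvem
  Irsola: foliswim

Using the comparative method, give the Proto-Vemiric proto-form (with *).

*fariswim

Position 7: Zokulic has e, Irsola has i. Irsola preserves i here (none of its changes turn any other segment into i), so the proto-segment is *i.
Position 3: Zokulic has r, Irsola has l. Zokulic preserves r here (none of its changes turn any other segment into r), so the proto-segment is *r.
Position 4: Zokulic has e, Irsola has i. Irsola preserves i here (none of its changes turn any other segment into i), so the proto-segment is *i.
Continuing position by position gives *fariswim; check it forward:
Zokulic: start from *fariswim.
  rule 1 (unconditioned shift): fariswim → farisvim
  rule 2 (vowel merger): farisvim → faresvem
  rule 3: no change — faresvem
  rule 4: no change — faresvem
  ⇒ Zokulic faresvem
Irsola: *fariswim
  fariswim (rule 1 does not apply)
  fariswim → faliswim   [unconditioned shift]
  faliswim → foliswim   [vowel merger]
  giving Irsola foliswim.
Only *fariswim yields all of Zokulic faresvem, Irsola foliswim.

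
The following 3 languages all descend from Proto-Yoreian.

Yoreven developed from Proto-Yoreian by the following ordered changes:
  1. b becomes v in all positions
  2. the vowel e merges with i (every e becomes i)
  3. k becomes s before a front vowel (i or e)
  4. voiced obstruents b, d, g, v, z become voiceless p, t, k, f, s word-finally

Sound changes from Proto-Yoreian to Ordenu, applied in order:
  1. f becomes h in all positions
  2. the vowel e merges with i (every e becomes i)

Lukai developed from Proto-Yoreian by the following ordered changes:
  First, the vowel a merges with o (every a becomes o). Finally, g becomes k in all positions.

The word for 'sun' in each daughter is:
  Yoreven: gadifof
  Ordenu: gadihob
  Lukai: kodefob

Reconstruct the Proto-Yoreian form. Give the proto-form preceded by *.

Position 7: Yoreven has f, Ordenu has b, Lukai has b. Ordenu preserves b here (none of its changes turn any other segment into b), so the proto-segment is *b.
Position 2: Yoreven has a, Ordenu has a, Lukai has o. Yoreven preserves a here (none of its changes turn any other segment into a), so the proto-segment is *a.
Continuing position by position gives *gadefob; check it forward:
Yoreven: start from *gadefob.
  rule 1 (unconditioned shift): gadefob → gadefov
  rule 2 (vowel merger): gadefov → gadifov
  rule 3: no change — gadifov
  rule 4 (final devoicing): gadifov → gadifof
  ⇒ Yoreven gadifof
Ordenu: *gadefob > gadehob > gadihob  (by unconditioned shift, vowel merger)
Lukai: *gadefob > godefob > kodefob  (by vowel merger, unconditioned shift)
No other proto-form is consistent with every reflex, so the reconstruction is *gadefob.

*gadefob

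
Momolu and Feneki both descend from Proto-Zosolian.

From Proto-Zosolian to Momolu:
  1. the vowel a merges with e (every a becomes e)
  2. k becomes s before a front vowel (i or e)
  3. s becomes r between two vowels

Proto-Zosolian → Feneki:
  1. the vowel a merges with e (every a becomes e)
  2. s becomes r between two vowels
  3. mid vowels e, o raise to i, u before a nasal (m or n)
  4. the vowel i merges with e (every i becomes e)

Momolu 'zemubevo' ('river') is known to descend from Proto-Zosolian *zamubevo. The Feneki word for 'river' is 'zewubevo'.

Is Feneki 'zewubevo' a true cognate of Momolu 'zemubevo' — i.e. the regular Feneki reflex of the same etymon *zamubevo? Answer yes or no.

Derive the expected Feneki reflex of *zamubevo:
Feneki: start from *zamubevo.
  rule 1 (vowel merger): zamubevo → zemubevo
  rule 2: no change — zemubevo
  rule 3 (pre-nasal raising): zemubevo → zimubevo
  rule 4 (vowel merger): zimubevo → zemubevo
  ⇒ Feneki zemubevo
The regular Feneki reflex would be 'zemubevo', but the attested form is 'zewubevo'. The correspondence is irregular, so they are not cognates (the Feneki form has a different source).

no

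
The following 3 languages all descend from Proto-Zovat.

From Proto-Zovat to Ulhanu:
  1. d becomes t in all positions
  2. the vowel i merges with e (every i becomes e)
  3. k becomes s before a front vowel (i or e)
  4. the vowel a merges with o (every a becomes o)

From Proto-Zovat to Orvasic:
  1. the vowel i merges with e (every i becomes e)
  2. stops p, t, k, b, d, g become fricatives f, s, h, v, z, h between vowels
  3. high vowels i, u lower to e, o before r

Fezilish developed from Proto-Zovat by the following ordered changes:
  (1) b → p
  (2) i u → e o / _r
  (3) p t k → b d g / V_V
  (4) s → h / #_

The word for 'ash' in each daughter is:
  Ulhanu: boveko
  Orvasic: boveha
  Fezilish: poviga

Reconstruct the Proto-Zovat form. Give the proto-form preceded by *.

*bovika

Position 5: Ulhanu has k, Orvasic has h, Fezilish has g. Ulhanu preserves k here (none of its changes turn any other segment into k), so the proto-segment is *k.
Position 1: Ulhanu has b, Orvasic has b, Fezilish has p. Ulhanu preserves b here (none of its changes turn any other segment into b), so the proto-segment is *b.
Continuing position by position gives *bovika; check it forward:
Ulhanu: start from *bovika.
  rule 1: no change — bovika
  rule 2 (vowel merger): bovika → boveka
  rule 3: no change — boveka
  rule 4 (vowel merger): boveka → boveko
  ⇒ Ulhanu boveko
Orvasic: *bovika
  bovika → boveka   [vowel merger]
  boveka → boveha   [intervocalic lenition]
  boveha (rule 3 does not apply)
  giving Orvasic boveha.
Fezilish: *bovika > povika > poviga  (by unconditioned shift, intervocalic voicing)
Only *bovika yields all of Ulhanu boveko, Orvasic boveha, Fezilish poviga.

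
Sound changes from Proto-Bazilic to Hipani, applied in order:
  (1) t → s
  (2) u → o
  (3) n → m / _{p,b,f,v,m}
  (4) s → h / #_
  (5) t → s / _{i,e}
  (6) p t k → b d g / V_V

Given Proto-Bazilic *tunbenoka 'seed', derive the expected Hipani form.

Hipani: *tunbenoka > sunbenoka > sonbenoka > sombenoka > hombenoka > hombenoga  (by unconditioned shift, vowel merger, nasal place assimilation, debuccalisation, intervocalic voicing)

hombenoga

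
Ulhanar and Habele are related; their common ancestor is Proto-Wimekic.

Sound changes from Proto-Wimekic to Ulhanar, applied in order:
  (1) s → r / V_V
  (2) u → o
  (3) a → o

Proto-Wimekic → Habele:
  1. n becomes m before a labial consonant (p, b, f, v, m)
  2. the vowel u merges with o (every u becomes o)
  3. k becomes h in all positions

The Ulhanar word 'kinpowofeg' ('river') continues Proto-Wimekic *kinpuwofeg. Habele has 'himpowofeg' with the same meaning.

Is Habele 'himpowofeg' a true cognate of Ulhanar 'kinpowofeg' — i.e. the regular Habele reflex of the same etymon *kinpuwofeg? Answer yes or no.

yes

Derive the expected Habele reflex of *kinpuwofeg:
Habele: *kinpuwofeg
  kinpuwofeg → kimpuwofeg   [nasal place assimilation]
  kimpuwofeg → kimpowofeg   [vowel merger]
  kimpowofeg → himpowofeg   [unconditioned shift]
  giving Habele himpowofeg.
Habele 'himpowofeg' matches the regular reflex exactly, so the pair is cognate.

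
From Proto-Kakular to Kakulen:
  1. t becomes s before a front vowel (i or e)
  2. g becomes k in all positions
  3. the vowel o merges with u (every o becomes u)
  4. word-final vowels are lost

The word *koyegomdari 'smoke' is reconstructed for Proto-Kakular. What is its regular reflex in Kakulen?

Kakulen: *koyegomdari
  koyegomdari (rule 1 does not apply)
  koyegomdari → koyekomdari   [unconditioned shift]
  koyekomdari → kuyekumdari   [vowel merger]
  kuyekumdari → kuyekumdar   [apocope]
  giving Kakulen kuyekumdar.

kuyekumdar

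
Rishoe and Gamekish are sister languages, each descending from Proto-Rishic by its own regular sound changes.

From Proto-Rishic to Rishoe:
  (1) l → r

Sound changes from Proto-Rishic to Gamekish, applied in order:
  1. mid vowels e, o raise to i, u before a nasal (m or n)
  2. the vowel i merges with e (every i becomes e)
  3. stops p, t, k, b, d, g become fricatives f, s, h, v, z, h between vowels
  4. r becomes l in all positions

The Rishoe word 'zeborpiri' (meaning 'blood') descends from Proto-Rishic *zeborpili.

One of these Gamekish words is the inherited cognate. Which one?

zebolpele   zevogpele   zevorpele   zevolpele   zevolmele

zevolpele

Gamekish: *zeborpili > zeborpele > zevorpele > zevolpele  (by vowel merger, intervocalic lenition, unconditioned shift)
Only 'zevolpele' matches the regular Gamekish development of *zeborpili.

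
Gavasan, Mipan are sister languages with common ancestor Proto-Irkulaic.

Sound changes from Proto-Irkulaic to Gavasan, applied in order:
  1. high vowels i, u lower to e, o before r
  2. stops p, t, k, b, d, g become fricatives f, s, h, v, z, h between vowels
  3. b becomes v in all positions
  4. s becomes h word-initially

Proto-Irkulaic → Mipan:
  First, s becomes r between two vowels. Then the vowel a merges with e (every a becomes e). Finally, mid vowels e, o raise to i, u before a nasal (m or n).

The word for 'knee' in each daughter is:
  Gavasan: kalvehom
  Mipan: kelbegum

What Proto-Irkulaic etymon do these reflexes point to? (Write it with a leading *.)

*kalbegom

Position 4: Gavasan has v, Mipan has b. Mipan preserves b here (none of its changes turn any other segment into b), so the proto-segment is *b.
Position 2: Gavasan has a, Mipan has e. Gavasan preserves a here (none of its changes turn any other segment into a), so the proto-segment is *a.
Continuing position by position gives *kalbegom; check it forward:
Gavasan: *kalbegom > kalbehom > kalvehom  (by intervocalic lenition, unconditioned shift)
Mipan: *kalbegom
  kalbegom (rule 1 does not apply)
  kalbegom → kelbegom   [vowel merger]
  kelbegom → kelbegum   [pre-nasal raising]
  giving Mipan kelbegum.
*kalbegom is the unique common source.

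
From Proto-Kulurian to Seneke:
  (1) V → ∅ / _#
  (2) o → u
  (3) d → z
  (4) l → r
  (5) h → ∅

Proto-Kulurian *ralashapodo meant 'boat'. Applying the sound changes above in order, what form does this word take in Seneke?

rarasapuz

Seneke: *ralashapodo
  ralashapodo → ralashapod   [apocope]
  ralashapod → ralashapud   [vowel merger]
  ralashapud → ralashapuz   [unconditioned shift]
  ralashapuz → rarashapuz   [unconditioned shift]
  rarashapuz → rarasapuz   [h-loss]
  giving Seneke rarasapuz.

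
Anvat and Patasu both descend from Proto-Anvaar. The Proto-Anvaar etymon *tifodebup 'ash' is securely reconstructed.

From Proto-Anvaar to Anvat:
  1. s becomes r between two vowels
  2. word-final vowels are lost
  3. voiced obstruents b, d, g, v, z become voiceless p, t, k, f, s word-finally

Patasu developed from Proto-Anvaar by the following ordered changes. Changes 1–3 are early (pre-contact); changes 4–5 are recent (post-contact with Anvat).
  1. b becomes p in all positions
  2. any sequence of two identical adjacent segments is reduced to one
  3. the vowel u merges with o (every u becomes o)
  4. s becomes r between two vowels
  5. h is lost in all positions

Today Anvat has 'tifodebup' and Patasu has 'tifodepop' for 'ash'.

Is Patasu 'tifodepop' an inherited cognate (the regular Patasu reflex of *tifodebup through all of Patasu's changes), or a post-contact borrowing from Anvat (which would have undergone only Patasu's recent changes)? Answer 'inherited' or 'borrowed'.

If inherited, *tifodebup would pass through all of Patasu's changes:
Patasu: *tifodebup > tifodepup > tifodepop  (by unconditioned shift, vowel merger)
If borrowed from Anvat 'tifodebup' after the early changes, it would undergo only the recent ones:
  rule 4 (rhotacism): no change (tifodebup)
  rule 5 (h-loss): no change (tifodebup)
  ⇒ as a loan: tifodebup
Patasu 'tifodepop' matches the inherited outcome exactly, so it is an inherited cognate, not a loan.

inherited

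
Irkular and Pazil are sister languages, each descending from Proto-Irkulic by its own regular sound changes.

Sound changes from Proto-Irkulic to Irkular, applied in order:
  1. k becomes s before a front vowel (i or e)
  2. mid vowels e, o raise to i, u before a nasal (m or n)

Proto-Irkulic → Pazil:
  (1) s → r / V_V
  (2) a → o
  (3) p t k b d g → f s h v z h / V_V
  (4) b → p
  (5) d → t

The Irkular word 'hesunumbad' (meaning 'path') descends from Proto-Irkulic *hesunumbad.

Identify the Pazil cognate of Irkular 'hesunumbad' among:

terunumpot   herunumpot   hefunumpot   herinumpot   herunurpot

herunumpot

Pazil: *hesunumbad
  hesunumbad → herunumbad   [rhotacism]
  herunumbad → herunumbod   [vowel merger]
  herunumbod (rule 3 does not apply)
  herunumbod → herunumpod   [unconditioned shift]
  herunumpod → herunumpot   [unconditioned shift]
  giving Pazil herunumpot.
Only 'herunumpot' matches the regular Pazil development of *hesunumbad.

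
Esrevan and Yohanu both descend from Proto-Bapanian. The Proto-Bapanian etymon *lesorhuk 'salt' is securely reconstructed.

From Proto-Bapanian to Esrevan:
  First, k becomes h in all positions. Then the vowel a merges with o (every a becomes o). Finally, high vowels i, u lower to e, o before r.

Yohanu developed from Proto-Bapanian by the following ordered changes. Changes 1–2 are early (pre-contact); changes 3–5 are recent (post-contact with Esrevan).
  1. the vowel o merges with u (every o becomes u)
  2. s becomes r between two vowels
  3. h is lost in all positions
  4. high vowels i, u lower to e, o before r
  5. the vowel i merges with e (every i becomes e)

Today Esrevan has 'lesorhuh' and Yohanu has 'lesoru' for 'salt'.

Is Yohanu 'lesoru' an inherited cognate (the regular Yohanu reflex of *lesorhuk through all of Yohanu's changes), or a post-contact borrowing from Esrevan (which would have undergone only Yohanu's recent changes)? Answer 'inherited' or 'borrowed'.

borrowed

If inherited, *lesorhuk would pass through all of Yohanu's changes:
Yohanu: *lesorhuk
  lesorhuk → lesurhuk   [vowel merger]
  lesurhuk → lerurhuk   [rhotacism]
  lerurhuk → leruruk   [h-loss]
  leruruk → leroruk   [pre-rhotic lowering]
  leroruk (rule 5 does not apply)
  giving Yohanu leroruk.
If borrowed from Esrevan 'lesorhuh' after the early changes, it would undergo only the recent ones:
  rule 3 (h-loss): lesorhuh → lesoru
  rule 4 (pre-rhotic lowering): no change (lesoru)
  rule 5 (vowel merger): no change (lesoru)
  ⇒ as a loan: lesoru
Yohanu 'lesoru' matches the loan outcome 'lesoru', not the inherited 'leroruk' — it skipped the early Yohanu changes, so it was borrowed from Esrevan.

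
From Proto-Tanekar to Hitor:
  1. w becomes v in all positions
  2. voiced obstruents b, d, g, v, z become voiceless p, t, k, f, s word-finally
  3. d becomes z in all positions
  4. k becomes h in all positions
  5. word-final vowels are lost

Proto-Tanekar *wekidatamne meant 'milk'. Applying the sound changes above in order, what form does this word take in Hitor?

Hitor: *wekidatamne > vekidatamne > vekizatamne > vehizatamne > vehizatamn  (by unconditioned shift, unconditioned shift, unconditioned shift, apocope)

vehizatamn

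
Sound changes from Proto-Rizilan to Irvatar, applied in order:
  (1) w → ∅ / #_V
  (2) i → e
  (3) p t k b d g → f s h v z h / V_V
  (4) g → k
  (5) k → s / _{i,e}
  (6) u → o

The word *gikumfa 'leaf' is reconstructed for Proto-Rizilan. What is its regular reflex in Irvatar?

Irvatar: start from *gikumfa.
  rule 1: no change — gikumfa
  rule 2 (vowel merger): gikumfa → gekumfa
  rule 3 (intervocalic lenition): gekumfa → gehumfa
  rule 4 (unconditioned shift): gehumfa → kehumfa
  rule 5 (palatalisation): kehumfa → sehumfa
  rule 6 (vowel merger): sehumfa → sehomfa
  ⇒ Irvatar sehomfa

sehomfa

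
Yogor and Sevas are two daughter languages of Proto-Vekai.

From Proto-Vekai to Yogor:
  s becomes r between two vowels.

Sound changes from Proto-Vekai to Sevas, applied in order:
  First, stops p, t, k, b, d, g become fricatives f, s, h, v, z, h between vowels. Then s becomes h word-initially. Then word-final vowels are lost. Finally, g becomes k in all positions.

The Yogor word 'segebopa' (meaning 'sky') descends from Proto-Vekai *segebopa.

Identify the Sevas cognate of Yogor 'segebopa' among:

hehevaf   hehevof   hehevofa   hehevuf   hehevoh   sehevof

Sevas: start from *segebopa.
  rule 1 (intervocalic lenition): segebopa → sehevofa
  rule 2 (debuccalisation): sehevofa → hehevofa
  rule 3 (apocope): hehevofa → hehevof
  rule 4: no change — hehevof
  ⇒ Sevas hehevof
Only 'hehevof' matches the regular Sevas development of *segebopa.

hehevof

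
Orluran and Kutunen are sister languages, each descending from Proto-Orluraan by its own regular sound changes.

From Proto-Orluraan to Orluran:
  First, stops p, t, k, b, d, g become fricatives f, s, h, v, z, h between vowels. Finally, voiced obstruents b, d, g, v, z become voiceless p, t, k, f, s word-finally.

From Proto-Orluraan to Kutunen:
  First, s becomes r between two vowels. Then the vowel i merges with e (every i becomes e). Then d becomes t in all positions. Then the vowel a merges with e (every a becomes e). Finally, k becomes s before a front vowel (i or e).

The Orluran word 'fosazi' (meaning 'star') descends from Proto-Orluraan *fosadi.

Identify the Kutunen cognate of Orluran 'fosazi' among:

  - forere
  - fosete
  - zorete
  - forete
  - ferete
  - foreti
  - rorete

Kutunen: start from *fosadi.
  rule 1 (rhotacism): fosadi → foradi
  rule 2 (vowel merger): foradi → forade
  rule 3 (unconditioned shift): forade → forate
  rule 4 (vowel merger): forate → forete
  rule 5: no change — forete
  ⇒ Kutunen forete

forete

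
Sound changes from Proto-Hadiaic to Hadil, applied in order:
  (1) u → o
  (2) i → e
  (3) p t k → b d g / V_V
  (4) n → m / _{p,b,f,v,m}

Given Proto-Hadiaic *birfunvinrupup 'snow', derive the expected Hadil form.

Hadil: *birfunvinrupup
  birfunvinrupup → birfonvinropop   [vowel merger]
  birfonvinropop → berfonvenropop   [vowel merger]
  berfonvenropop → berfonvenrobop   [intervocalic voicing]
  berfonvenrobop → berfomvenrobop   [nasal place assimilation]
  giving Hadil berfomvenrobop.

berfomvenrobop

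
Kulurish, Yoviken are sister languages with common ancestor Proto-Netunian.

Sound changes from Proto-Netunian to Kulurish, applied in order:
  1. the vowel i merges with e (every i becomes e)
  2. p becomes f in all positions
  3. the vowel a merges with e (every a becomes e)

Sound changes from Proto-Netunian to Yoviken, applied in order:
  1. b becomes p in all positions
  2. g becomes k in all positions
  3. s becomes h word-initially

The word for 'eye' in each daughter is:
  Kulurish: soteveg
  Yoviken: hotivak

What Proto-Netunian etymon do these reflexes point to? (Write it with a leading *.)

Position 6: Kulurish has e, Yoviken has a. Yoviken preserves a here (none of its changes turn any other segment into a), so the proto-segment is *a.
Position 1: Kulurish has s, Yoviken has h. Kulurish preserves s here (none of its changes turn any other segment into s), so the proto-segment is *s.
Position 4: Kulurish has e, Yoviken has i. Yoviken preserves i here (none of its changes turn any other segment into i), so the proto-segment is *i.
This points to *sotivag. Verify forward in each daughter:
Kulurish: *sotivag
  sotivag → sotevag   [vowel merger]
  sotevag (rule 2 does not apply)
  sotevag → soteveg   [vowel merger]
  giving Kulurish soteveg.
Yoviken: *sotivag > sotivak > hotivak  (by unconditioned shift, debuccalisation)
*sotivag is the unique common source.

*sotivag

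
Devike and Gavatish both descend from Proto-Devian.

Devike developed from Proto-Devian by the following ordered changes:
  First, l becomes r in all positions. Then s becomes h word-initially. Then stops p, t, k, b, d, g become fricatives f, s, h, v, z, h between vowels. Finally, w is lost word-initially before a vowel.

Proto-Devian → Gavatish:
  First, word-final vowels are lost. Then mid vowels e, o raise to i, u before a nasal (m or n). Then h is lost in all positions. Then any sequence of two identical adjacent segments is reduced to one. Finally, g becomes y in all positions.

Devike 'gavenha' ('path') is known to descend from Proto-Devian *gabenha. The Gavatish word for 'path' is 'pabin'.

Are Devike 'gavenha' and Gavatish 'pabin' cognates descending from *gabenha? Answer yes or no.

no

Derive the expected Gavatish reflex of *gabenha:
Gavatish: start from *gabenha.
  rule 1 (apocope): gabenha → gabenh
  rule 2 (pre-nasal raising): gabenh → gabinh
  rule 3 (h-loss): gabinh → gabin
  rule 4: no change — gabin
  rule 5 (unconditioned shift): gabin → yabin
  ⇒ Gavatish yabin
The regular Gavatish reflex would be 'yabin', but the attested form is 'pabin'. The correspondence is irregular, so they are not cognates (the Gavatish form has a different source).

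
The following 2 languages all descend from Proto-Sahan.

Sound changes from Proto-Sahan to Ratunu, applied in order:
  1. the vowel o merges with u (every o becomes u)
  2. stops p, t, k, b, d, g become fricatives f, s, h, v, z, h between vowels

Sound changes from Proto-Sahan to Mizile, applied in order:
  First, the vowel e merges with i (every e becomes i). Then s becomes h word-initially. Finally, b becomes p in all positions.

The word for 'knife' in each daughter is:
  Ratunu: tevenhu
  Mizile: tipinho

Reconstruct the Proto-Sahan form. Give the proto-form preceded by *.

Position 7: Ratunu has u, Mizile has o. Mizile preserves o here (none of its changes turn any other segment into o), so the proto-segment is *o.
Position 4: Ratunu has e, Mizile has i. Ratunu preserves e here (none of its changes turn any other segment into e), so the proto-segment is *e.
Position 3: Ratunu has v, Mizile has p. Taking the neighbouring segments as reconstructed: Ratunu v could go back to *b or *v; Mizile p could go back to *p or *b — the one source consistent with every daughter is *b.
Continuing position by position gives *tebenho; check it forward:
Ratunu: start from *tebenho.
  rule 1 (vowel merger): tebenho → tebenhu
  rule 2 (intervocalic lenition): tebenhu → tevenhu
  ⇒ Ratunu tevenhu
Mizile: start from *tebenho.
  rule 1 (vowel merger): tebenho → tibinho
  rule 2: no change — tibinho
  rule 3 (unconditioned shift): tibinho → tipinho
  ⇒ Mizile tipinho
*tebenho is the unique common source.

*tebenho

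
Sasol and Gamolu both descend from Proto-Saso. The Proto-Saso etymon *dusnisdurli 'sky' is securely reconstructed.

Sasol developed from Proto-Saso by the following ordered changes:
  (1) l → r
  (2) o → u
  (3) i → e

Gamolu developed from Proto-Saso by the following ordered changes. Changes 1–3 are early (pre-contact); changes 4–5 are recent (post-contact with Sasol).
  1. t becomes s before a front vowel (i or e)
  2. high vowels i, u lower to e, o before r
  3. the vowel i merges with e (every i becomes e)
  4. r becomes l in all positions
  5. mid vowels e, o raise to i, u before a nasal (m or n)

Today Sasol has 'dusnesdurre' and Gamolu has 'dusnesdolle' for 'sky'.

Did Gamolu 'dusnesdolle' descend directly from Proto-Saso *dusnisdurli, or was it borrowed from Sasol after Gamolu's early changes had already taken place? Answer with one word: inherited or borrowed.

If inherited, *dusnisdurli would pass through all of Gamolu's changes:
Gamolu: *dusnisdurli > dusnisdorli > dusnesdorle > dusnesdolle  (by pre-rhotic lowering, vowel merger, unconditioned shift)
If borrowed from Sasol 'dusnesdurre' after the early changes, it would undergo only the recent ones:
  rule 4 (unconditioned shift): dusnesdurre → dusnesdulle
  rule 5 (pre-nasal raising): no change (dusnesdulle)
  ⇒ as a loan: dusnesdulle
Gamolu 'dusnesdolle' matches the inherited outcome exactly, so it is an inherited cognate, not a loan.

inherited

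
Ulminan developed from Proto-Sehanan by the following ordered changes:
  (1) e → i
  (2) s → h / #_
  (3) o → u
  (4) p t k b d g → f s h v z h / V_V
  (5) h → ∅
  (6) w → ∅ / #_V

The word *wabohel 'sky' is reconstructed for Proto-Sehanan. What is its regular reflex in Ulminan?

Ulminan: *wabohel > wabohil > wabuhil > wavuhil > wavuil > avuil  (by vowel merger, vowel merger, intervocalic lenition, h-loss, glide loss)

avuil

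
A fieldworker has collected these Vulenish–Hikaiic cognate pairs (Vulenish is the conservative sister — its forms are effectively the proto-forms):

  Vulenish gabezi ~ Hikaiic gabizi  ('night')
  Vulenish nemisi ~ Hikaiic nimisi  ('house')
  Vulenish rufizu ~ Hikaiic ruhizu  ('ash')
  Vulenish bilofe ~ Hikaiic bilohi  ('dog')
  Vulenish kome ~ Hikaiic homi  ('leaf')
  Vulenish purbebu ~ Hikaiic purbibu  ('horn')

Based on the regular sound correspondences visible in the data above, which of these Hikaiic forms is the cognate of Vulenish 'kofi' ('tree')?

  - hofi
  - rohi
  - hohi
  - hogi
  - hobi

kome ~ homi — Vulenish k corresponds to Hikaiic h word-initially before a back vowel.
rufizu ~ ruhizu — Vulenish f corresponds to Hikaiic h between vowels (before a front vowel).
Applying these to Vulenish 'kofi':
  kofi → hofi   (k→h word-initially before a back vowel)
  hofi → hohi   (f→h between vowels (before a front vowel))
So the Hikaiic cognate is 'hohi'.

hohi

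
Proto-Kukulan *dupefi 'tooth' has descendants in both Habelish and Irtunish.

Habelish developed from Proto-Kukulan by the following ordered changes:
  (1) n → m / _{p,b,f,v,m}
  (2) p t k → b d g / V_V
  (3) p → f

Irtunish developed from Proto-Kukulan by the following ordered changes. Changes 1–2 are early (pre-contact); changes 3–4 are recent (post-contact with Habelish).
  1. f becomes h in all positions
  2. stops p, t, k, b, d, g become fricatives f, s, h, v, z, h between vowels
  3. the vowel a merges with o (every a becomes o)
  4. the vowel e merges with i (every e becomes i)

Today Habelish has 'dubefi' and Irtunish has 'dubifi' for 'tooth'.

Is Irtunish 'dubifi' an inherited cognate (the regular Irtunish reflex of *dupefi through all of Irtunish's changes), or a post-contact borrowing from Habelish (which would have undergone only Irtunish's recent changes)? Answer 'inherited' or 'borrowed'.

borrowed

If inherited, *dupefi would pass through all of Irtunish's changes:
Irtunish: *dupefi
  dupefi → dupehi   [unconditioned shift]
  dupehi → dufehi   [intervocalic lenition]
  dufehi (rule 3 does not apply)
  dufehi → dufihi   [vowel merger]
  giving Irtunish dufihi.
If borrowed from Habelish 'dubefi' after the early changes, it would undergo only the recent ones:
  rule 3 (vowel merger): no change (dubefi)
  rule 4 (vowel merger): dubefi → dubifi
  ⇒ as a loan: dubifi
Irtunish 'dubifi' matches the loan outcome 'dubifi', not the inherited 'dufihi' — it skipped the early Irtunish changes, so it was borrowed from Habelish.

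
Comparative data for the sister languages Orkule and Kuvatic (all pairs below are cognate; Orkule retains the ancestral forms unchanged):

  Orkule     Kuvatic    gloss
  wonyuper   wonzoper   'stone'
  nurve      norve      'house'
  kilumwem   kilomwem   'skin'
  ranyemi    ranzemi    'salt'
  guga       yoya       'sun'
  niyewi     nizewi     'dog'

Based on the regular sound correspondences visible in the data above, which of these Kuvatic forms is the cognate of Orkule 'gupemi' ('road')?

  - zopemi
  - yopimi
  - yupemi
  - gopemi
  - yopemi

guga ~ yoya — Orkule g corresponds to Kuvatic y word-initially before a back vowel.
wonyuper ~ wonzoper — Orkule u corresponds to Kuvatic o after a consonant, before a labial obstruent.
Applying these to Orkule 'gupemi':
  gupemi → yupemi   (g→y word-initially before a back vowel)
  yupemi → yopemi   (u→o after a consonant, before a labial obstruent)
So the Kuvatic cognate is 'yopemi'.

yopemi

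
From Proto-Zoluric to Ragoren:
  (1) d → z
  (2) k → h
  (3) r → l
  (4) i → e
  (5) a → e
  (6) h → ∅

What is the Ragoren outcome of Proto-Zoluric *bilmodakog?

belmozeog

Ragoren: *bilmodakog > bilmozakog > bilmozahog > belmozahog > belmozehog > belmozeog  (by unconditioned shift, unconditioned shift, vowel merger, vowel merger, h-loss)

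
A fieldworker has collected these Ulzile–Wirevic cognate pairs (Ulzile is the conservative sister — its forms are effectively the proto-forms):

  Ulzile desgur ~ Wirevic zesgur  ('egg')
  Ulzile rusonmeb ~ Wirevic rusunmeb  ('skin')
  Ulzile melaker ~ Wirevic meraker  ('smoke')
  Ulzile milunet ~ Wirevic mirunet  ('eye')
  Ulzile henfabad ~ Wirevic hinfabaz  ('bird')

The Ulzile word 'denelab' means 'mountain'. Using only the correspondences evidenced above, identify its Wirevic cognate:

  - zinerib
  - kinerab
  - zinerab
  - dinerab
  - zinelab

desgur ~ zesgur — Ulzile d corresponds to Wirevic z word-initially before a front vowel.
henfabad ~ hinfabaz — Ulzile e corresponds to Wirevic i after a consonant, before a nasal.
melaker ~ meraker — Ulzile l corresponds to Wirevic r between vowels (before a back vowel).
Applying these to Ulzile 'denelab':
  denelab → zenelab   (d→z word-initially before a front vowel)
  zenelab → zinelab   (e→i after a consonant, before a nasal)
  zinelab → zinerab   (l→r between vowels (before a back vowel))
So the Wirevic cognate is 'zinerab'.

zinerab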